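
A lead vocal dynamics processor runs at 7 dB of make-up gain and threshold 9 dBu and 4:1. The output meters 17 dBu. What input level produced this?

13 dBu

Remove make-up: 17 − 7 = 10 dBu.
That's 1 dB above the 9 dBu threshold.
Input overshoot = R × output overshoot = 4 dB → input = 9 + 4 = 13 dBu.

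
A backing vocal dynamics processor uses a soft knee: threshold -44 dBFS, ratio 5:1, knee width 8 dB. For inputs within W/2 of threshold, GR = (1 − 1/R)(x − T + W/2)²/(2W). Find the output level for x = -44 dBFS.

-44.8 dBFS

x − T + W/2 = -44 − (-44) + 4 = 4.
GR = (1 − 1/5) × 4² / 16 = 0.8 × 16 / 16 = 0.8 dB.
Output = -44 − 0.8 = -44.8 dBFS.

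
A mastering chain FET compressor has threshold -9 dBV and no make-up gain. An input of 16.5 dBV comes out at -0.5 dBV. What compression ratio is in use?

Input overshoot = 16.5 − (-9) = 25.5 dB; output overshoot = -0.5 − (-9) = 8.5 dB.
Ratio = 25.5 / 8.5 = 3.

3:1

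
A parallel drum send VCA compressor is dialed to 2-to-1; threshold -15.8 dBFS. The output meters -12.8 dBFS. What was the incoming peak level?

-9.8 dBFS

Post-compression overshoot = -12.8 − (-15.8) = 3 dB.
Before 2:1 compression the overshoot was 3 × 2 = 6 dB, so input = -15.8 + 6 = -9.8 dBFS.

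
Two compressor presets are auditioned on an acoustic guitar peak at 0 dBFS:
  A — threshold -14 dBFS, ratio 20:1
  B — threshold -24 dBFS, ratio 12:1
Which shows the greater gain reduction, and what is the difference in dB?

A: GR = 14 − 14/20 = 13.3 dB.
B: GR = 24 − 24/12 = 22 dB.
B applies 8.7 dB more gain reduction.

B, by 8.7 dB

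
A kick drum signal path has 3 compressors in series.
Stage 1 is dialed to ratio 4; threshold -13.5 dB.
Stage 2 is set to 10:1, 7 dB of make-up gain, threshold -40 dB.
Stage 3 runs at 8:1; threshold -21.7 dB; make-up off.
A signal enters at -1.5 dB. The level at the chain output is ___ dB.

Stage 1: -1.5 dB is 12 dB over -13.5 dB; at 4:1 that becomes 3 dB over, giving -10.5 dB.
Stage 2: 29.5 dB above -40 dB, reduced 10:1 to 2.95 dB above → -37.05 dB; +7 dB make-up → -30.05 dB.
Stage 3: -30.05 dB ≤ -21.7 dB, so stage 3 doesn't engage; output -30.05 dB.

-30.05 dB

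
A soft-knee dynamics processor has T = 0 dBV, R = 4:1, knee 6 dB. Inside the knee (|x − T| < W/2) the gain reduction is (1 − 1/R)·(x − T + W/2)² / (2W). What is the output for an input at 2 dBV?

x − T + W/2 = 2 − 0 + 3 = 5.
GR = (1 − 1/4) × 5² / 12 = 0.75 × 25 / 12 = 1.5625 dB.
Output = 2 − 1.5625 = 0.4375 dBV.

0.4375 dBV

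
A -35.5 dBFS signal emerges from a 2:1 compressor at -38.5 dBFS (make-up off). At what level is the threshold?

Gain reduction = -35.5 − (-38.5) = 3 dB; output overshoot = GR / (R − 1) = 3 / 1 = 3 dB.
Threshold = output − output overshoot = -38.5 − 3 = -41.5 dBFS.

-41.5 dBFS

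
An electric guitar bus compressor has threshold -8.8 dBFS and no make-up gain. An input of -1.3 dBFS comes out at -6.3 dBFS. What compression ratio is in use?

Input overshoot = -1.3 − (-8.8) = 7.5 dB; output overshoot = -6.3 − (-8.8) = 2.5 dB.
Ratio = 7.5 / 2.5 = 3.

3:1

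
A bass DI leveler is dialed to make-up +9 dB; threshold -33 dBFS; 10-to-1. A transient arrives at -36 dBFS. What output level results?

-36 dBFS is 3 dB below the -33 dBFS threshold, so no gain reduction is applied.
Make-up gain adds 9 dB: -36 + 9 = -27 dBFS.

-27 dBFS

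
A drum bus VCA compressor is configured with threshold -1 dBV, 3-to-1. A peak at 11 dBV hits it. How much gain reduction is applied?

8 dB

The signal is 12 dB above threshold.
After 3:1 compression the overshoot becomes 12/3 = 4 dB.
So the signal is attenuated by 12 − 4 = 8 dB.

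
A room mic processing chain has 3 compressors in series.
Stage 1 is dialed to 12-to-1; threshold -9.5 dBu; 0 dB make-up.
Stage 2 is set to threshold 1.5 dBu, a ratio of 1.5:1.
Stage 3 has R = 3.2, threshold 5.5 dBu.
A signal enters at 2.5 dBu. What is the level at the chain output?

-8.5 dBu

Stage 1: 12 dB above -9.5 dBu, reduced 12:1 to 1 dB above → -8.5 dBu.
Stage 2: -8.5 dBu is at or below the 1.5 dBu threshold — no compression; output -8.5 dBu.
Stage 3: -8.5 dBu is at or below the 5.5 dBu threshold — no compression; output -8.5 dBu.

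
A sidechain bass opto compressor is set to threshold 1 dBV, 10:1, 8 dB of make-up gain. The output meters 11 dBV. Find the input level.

21 dBV

Stripping the +8 dB make-up gives 3 dBV at the gain stage.
Post-compression overshoot = 3 − 1 = 2 dB.
Input overshoot = R × output overshoot = 20 dB → input = 1 + 20 = 21 dBV.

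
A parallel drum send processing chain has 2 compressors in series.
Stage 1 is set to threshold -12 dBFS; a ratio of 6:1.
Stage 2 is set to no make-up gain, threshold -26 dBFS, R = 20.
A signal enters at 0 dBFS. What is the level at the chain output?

-25.2 dBFS

Stage 1: 0 dBFS is 12 dB over -12 dBFS; at 6:1 that becomes 2 dB over, giving -10 dBFS.
Stage 2: -10 dBFS is 16 dB over -26 dBFS; at 20:1 that becomes 0.8 dB over, giving -25.2 dBFS.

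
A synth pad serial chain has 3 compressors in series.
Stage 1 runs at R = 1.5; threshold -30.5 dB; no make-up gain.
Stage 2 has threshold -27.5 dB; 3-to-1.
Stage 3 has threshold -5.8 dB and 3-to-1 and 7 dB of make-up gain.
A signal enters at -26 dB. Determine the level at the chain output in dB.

-20.5 dB

Stage 1: overshoot 4.5 dB → 4.5/1.5 = 3 dB → -27.5 dB.
Stage 2: -27.5 dB ≤ -27.5 dB, so stage 2 doesn't engage; output -27.5 dB.
Stage 3: below threshold (-27.5 ≤ -5.8); passes unchanged; make-up brings it to -20.5 dB.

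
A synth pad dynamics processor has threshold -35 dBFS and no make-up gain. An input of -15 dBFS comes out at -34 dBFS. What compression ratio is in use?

20:1

Input overshoot = -15 − (-35) = 20 dB; output overshoot = -34 − (-35) = 1 dB.
Ratio = 20 / 1 = 20.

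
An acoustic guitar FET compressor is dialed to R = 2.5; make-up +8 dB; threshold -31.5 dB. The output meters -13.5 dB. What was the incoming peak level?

-6.5 dB

Stripping the +8 dB make-up gives -21.5 dB at the gain stage.
That's 10 dB above the -31.5 dB threshold.
Undo the ratio: input overshoot = 10 × 2.5 = 25 dB, giving input = -6.5 dB.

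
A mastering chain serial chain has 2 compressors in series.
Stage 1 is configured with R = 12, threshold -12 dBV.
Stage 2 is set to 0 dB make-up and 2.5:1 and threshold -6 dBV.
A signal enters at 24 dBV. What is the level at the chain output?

Stage 1: overshoot 36 dB → 36/12 = 3 dB → -9 dBV.
Stage 2: below threshold (-9 ≤ -6); passes unchanged; output -9 dBV.

-9 dBV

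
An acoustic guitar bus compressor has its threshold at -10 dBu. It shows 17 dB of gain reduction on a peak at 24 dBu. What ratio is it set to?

Input overshoot = 24 − (-10) = 34 dB.
Output overshoot = 34 − 17 = 17 dB.
Ratio = input overshoot / output overshoot = 34 / 17 = 2.

2:1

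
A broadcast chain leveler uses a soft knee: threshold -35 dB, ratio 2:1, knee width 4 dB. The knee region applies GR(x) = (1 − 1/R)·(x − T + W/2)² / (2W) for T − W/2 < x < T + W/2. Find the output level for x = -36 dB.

x − T + W/2 = -36 − (-35) + 2 = 1.
GR = (1 − 1/2) × 1² / 8 = 0.5 × 1 / 8 = 0.0625 dB.
Output = -36 − 0.0625 = -36.0625 dB.

-36.0625 dB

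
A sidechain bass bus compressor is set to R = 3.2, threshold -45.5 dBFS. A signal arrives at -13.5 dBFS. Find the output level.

-13.5 dBFS sits 32 dB over threshold.
The 32 dB excess becomes 10 dB after 3.2:1 reduction.
That puts the output at -35.5 dBFS.

-35.5 dBFS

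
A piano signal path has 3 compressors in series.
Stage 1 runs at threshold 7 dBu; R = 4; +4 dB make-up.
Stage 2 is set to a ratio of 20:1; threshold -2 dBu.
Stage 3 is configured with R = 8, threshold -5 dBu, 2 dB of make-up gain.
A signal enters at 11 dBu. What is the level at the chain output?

Stage 1: 4 dB above 7 dBu, reduced 4:1 to 1 dB above → 8 dBu; +4 dB make-up → 12 dBu.
Stage 2: overshoot 14 dB → 14/20 = 0.7 dB → -1.3 dBu.
Stage 3: -1.3 dBu is 3.7 dB over -5 dBu; at 8:1 that becomes 0.4625 dB over, giving -4.5375 dBu; +2 dB make-up → -2.5375 dBu.

-2.5375 dBu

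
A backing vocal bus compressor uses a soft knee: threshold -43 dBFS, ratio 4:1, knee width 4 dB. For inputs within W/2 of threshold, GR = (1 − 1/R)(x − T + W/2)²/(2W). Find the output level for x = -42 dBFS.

-42.84375 dBFS

x − T + W/2 = -42 − (-43) + 2 = 3.
GR = (1 − 1/4) × 3² / 8 = 0.75 × 9 / 8 = 0.84375 dB.
Output = -42 − 0.84375 = -42.84375 dBFS.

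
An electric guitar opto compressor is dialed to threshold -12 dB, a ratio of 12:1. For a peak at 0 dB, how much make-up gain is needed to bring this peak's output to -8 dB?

3 dB

The peak compresses to -12 + 12/12 = -11 dB.
To reach -8 dB requires -8 − (-11) = 3 dB of make-up.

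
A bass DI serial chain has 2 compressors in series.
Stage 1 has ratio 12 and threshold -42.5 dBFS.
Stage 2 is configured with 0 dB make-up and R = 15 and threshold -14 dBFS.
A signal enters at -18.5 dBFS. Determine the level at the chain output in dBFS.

-40.5 dBFS

Stage 1: -18.5 dBFS is 24 dB over -42.5 dBFS; at 12:1 that becomes 2 dB over, giving -40.5 dBFS.
Stage 2: below threshold (-40.5 ≤ -14); passes unchanged; output -40.5 dBFS.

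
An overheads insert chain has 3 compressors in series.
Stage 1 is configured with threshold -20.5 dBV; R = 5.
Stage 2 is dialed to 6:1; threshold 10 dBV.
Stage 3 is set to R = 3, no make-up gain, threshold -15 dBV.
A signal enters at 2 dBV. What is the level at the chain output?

Stage 1: overshoot 22.5 dB → 22.5/5 = 4.5 dB → -16 dBV.
Stage 2: below threshold (-16 ≤ 10); passes unchanged; output -16 dBV.
Stage 3: -16 dBV ≤ -15 dBV, so stage 3 doesn't engage; output -16 dBV.

-16 dBV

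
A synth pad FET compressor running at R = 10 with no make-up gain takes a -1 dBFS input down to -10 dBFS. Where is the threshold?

-11 dBFS

Let T be the threshold. Output overshoot = (input overshoot)/R, so -10 − T = (-1 − T)/10.
10·(-10 − T) = -1 − T → 9·T = -100 − (-1) = -99.
T = -99/9 = -11 dBFS.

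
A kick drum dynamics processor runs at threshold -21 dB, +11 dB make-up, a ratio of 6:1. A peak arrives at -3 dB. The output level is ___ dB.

-7 dB

-3 dB sits 18 dB over threshold.
The 18 dB excess becomes 3 dB after 6:1 reduction.
Output = -21 + 3 = -18 dB; make-up adds 11 dB, giving -7 dB.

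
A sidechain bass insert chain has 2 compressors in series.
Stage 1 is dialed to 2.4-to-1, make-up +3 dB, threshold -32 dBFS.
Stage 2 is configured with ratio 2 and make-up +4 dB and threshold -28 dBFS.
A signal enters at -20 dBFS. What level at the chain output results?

-22 dBFS

Stage 1: -20 dBFS is 12 dB over -32 dBFS; at 2.4:1 that becomes 5 dB over, giving -27 dBFS; +3 dB make-up → -24 dBFS.
Stage 2: overshoot 4 dB → 4/2 = 2 dB → -26 dBFS; +4 dB make-up → -22 dBFS.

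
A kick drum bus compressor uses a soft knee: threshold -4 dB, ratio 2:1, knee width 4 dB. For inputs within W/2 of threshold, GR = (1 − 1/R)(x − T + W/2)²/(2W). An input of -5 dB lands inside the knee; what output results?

-5.0625 dB

x − T + W/2 = -5 − (-4) + 2 = 1.
GR = (1 − 1/2) × 1² / 8 = 0.5 × 1 / 8 = 0.0625 dB.
Output = -5 − 0.0625 = -5.0625 dB.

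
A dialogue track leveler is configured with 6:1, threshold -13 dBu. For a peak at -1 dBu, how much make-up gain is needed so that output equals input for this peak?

Without make-up, output = threshold + overshoot/6 = -13 + 2 = -11 dBu.
Gap to target: 10 dB.

10 dB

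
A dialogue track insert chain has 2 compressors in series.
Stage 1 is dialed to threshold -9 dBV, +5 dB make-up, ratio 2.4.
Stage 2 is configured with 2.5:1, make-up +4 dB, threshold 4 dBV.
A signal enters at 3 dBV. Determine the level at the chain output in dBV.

Stage 1: 3 dBV is 12 dB over -9 dBV; at 2.4:1 that becomes 5 dB over, giving -4 dBV; +5 dB make-up → 1 dBV.
Stage 2: 1 dBV ≤ 4 dBV, so stage 2 doesn't engage; make-up brings it to 5 dBV.

5 dBV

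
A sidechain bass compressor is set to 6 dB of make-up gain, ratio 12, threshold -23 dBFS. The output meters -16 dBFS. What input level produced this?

Remove make-up: -16 − 6 = -22 dBFS.
Post-compression overshoot = -22 − (-23) = 1 dB.
Input overshoot = R × output overshoot = 12 dB → input = -23 + 12 = -11 dBFS.

-11 dBFS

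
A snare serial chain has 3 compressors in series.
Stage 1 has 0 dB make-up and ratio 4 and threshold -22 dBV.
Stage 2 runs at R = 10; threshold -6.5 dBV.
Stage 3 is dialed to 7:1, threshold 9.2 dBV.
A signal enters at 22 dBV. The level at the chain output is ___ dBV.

Stage 1: overshoot 44 dB → 44/4 = 11 dB → -11 dBV.
Stage 2: below threshold (-11 ≤ -6.5); passes unchanged; output -11 dBV.
Stage 3: -11 dBV ≤ 9.2 dBV, so stage 3 doesn't engage; output -11 dBV.

-11 dBV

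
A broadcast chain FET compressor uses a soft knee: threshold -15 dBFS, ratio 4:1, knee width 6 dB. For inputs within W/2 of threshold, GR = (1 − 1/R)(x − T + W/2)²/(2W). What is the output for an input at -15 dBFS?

x − T + W/2 = -15 − (-15) + 3 = 3.
GR = (1 − 1/4) × 3² / 12 = 0.75 × 9 / 12 = 0.5625 dB.
Output = -15 − 0.5625 = -15.5625 dBFS.

-15.5625 dBFS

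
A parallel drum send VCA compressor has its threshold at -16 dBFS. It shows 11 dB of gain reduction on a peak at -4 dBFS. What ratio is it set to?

12:1

Input overshoot = -4 − (-16) = 12 dB.
Output overshoot = 12 − 11 = 1 dB.
Ratio = input overshoot / output overshoot = 12 / 1 = 12.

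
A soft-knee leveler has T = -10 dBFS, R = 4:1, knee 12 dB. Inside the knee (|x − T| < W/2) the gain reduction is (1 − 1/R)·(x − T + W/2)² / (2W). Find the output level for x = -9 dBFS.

-10.53125 dBFS

x − T + W/2 = -9 − (-10) + 6 = 7.
GR = (1 − 1/4) × 7² / 24 = 0.75 × 49 / 24 = 1.53125 dB.
Output = -9 − 1.53125 = -10.53125 dBFS.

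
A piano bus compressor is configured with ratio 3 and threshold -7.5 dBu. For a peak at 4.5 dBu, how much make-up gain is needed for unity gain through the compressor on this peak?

8 dB

Overshoot 12 dB → 12/3 = 4 dB after compression, so the compressed level is -7.5 + 4 = -3.5 dBu.
Make-up = target − compressed = 4.5 − (-3.5) = 8 dB.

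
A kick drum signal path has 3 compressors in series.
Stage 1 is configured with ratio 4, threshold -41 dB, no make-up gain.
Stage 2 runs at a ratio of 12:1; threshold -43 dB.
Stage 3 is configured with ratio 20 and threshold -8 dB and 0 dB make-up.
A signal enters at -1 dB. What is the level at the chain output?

-42 dB

Stage 1: overshoot 40 dB → 40/4 = 10 dB → -31 dB.
Stage 2: overshoot 12 dB → 12/12 = 1 dB → -42 dB.
Stage 3: below threshold (-42 ≤ -8); passes unchanged; output -42 dB.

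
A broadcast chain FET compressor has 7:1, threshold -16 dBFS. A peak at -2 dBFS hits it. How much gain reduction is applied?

Overshoot = -2 − (-16) = 14 dB.
At 7:1, output sits 14/7 = 2 dB above threshold.
GR = overshoot in − overshoot out = 14 − 2 = 12 dB.

12 dB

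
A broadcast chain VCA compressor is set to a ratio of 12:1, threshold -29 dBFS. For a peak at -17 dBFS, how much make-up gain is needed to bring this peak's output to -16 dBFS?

The peak compresses to -29 + 12/12 = -28 dBFS.
To reach -16 dBFS requires -16 − (-28) = 12 dB of make-up.

12 dB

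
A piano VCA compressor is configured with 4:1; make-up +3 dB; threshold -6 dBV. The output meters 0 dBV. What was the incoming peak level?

6 dBV

Remove make-up: 0 − 3 = -3 dBV.
That's 3 dB above the -6 dBV threshold.
Before 4:1 compression the overshoot was 3 × 4 = 12 dB, so input = -6 + 12 = 6 dBV.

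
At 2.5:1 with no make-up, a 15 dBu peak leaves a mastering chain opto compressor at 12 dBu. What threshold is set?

Gain reduction = 15 − 12 = 3 dB; output overshoot = GR / (R − 1) = 3 / 1.5 = 2 dB.
Threshold = output − output overshoot = 12 − 2 = 10 dBu.

10 dBu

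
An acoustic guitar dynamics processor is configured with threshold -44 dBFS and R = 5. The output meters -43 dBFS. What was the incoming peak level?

Post-compression overshoot = -43 − (-44) = 1 dB.
Before 5:1 compression the overshoot was 1 × 5 = 5 dB, so input = -44 + 5 = -39 dBFS.

-39 dBFS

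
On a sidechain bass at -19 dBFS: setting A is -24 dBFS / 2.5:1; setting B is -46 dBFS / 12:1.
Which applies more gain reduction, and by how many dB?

B, by 21.75 dB

A: GR = 5 − 5/2.5 = 3 dB.
B: GR = 27 − 27/12 = 24.75 dB.
B reduces 21.75 dB more.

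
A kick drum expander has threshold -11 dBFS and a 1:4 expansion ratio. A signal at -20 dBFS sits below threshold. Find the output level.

-47 dBFS

Below threshold, a 1:4 expander applies gain = (4−1)×(T − x) of attenuation.
(4−1) × 9 = 27 dB, so output = -20 − 27 = -47 dBFS.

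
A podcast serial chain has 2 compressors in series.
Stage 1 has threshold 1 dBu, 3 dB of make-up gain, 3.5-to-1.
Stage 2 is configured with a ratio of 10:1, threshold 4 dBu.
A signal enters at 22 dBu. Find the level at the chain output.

Stage 1: 21 dB above 1 dBu, reduced 3.5:1 to 6 dB above → 7 dBu; +3 dB make-up → 10 dBu.
Stage 2: 10 dBu is 6 dB over 4 dBu; at 10:1 that becomes 0.6 dB over, giving 4.6 dBu.

4.6 dBu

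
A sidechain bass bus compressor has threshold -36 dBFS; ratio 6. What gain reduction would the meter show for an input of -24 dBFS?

-24 dBFS exceeds the threshold by 12 dB.
After 6:1 compression the overshoot becomes 12/6 = 2 dB.
Gain reduction = 12 − 2 = 10 dB.

10 dB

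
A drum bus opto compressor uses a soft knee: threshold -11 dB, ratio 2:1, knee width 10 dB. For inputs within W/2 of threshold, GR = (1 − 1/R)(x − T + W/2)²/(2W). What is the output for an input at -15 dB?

x − T + W/2 = -15 − (-11) + 5 = 1.
GR = (1 − 1/2) × 1² / 20 = 0.5 × 1 / 20 = 0.025 dB.
Output = -15 − 0.025 = -15.025 dB.

-15.025 dB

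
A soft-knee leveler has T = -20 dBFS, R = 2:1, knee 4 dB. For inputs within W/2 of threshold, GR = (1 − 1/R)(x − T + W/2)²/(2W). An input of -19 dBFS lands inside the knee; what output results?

x − T + W/2 = -19 − (-20) + 2 = 3.
GR = (1 − 1/2) × 3² / 8 = 0.5 × 9 / 8 = 0.5625 dB.
Output = -19 − 0.5625 = -19.5625 dBFS.

-19.5625 dBFS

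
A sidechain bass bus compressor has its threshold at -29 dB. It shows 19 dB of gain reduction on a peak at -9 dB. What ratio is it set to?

20:1

Input overshoot = -9 − (-29) = 20 dB.
Output overshoot = 20 − 19 = 1 dB.
Ratio = input overshoot / output overshoot = 20 / 1 = 20.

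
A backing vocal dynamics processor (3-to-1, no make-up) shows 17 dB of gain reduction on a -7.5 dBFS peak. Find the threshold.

-33 dBFS

Gain reduction = -7.5 − (-24.5) = 17 dB; output overshoot = GR / (R − 1) = 17 / 2 = 8.5 dB.
Threshold = output − output overshoot = -24.5 − 8.5 = -33 dBFS.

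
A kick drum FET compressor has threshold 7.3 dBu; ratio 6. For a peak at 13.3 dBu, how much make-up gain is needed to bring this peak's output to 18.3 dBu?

10 dB

Overshoot 6 dB → 6/6 = 1 dB after compression, so the compressed level is 7.3 + 1 = 8.3 dBu.
Make-up = target − compressed = 18.3 − 8.3 = 10 dB.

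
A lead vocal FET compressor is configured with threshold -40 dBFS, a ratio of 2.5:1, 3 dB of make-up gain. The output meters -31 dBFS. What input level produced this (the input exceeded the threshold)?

Remove make-up: -31 − 3 = -34 dBFS.
The compressed level sits -34 − (-40) = 6 dB over threshold.
Before 2.5:1 compression the overshoot was 6 × 2.5 = 15 dB, so input = -40 + 15 = -25 dBFS.

-25 dBFS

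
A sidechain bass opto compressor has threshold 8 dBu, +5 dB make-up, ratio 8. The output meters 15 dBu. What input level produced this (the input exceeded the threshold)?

Remove make-up: 15 − 5 = 10 dBu.
The compressed level sits 10 − 8 = 2 dB over threshold.
Before 8:1 compression the overshoot was 2 × 8 = 16 dB, so input = 8 + 16 = 24 dBu.

24 dBu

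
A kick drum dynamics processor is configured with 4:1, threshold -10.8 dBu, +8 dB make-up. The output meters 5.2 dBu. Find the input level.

21.2 dBu

Stripping the +8 dB make-up gives -2.8 dBu at the gain stage.
That's 8 dB above the -10.8 dBu threshold.
Input overshoot = R × output overshoot = 32 dB → input = -10.8 + 32 = 21.2 dBu.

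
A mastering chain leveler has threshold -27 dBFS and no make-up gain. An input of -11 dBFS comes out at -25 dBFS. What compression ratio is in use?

8:1

Input overshoot = -11 − (-27) = 16 dB; output overshoot = -25 − (-27) = 2 dB.
Ratio = 16 / 2 = 8.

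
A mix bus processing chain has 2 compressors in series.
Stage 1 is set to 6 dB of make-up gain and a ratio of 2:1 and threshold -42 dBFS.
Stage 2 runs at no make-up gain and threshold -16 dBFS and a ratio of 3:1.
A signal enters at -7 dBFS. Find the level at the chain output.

-18.5 dBFS

Stage 1: -7 dBFS is 35 dB over -42 dBFS; at 2:1 that becomes 17.5 dB over, giving -24.5 dBFS; +6 dB make-up → -18.5 dBFS.
Stage 2: below threshold (-18.5 ≤ -16); passes unchanged; output -18.5 dBFS.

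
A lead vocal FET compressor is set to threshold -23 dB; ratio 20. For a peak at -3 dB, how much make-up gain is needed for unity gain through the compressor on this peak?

Overshoot 20 dB → 20/20 = 1 dB after compression, so the compressed level is -23 + 1 = -22 dB.
Make-up = target − compressed = -3 − (-22) = 19 dB.

19 dB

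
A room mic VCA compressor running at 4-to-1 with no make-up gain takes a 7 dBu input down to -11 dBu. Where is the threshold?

-17 dBu

Gain reduction = 7 − (-11) = 18 dB; output overshoot = GR / (R − 1) = 18 / 3 = 6 dB.
Threshold = output − output overshoot = -11 − 6 = -17 dBu.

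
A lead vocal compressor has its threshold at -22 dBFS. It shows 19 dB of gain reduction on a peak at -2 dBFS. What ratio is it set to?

Input overshoot = -2 − (-22) = 20 dB.
Output overshoot = 20 − 19 = 1 dB.
Ratio = input overshoot / output overshoot = 20 / 1 = 20.

20:1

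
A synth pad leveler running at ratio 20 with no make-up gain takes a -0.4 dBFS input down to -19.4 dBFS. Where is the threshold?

-20.4 dBFS

Input is 20 dB above T (since output overshoot × R = input overshoot: (-19.4 − T)·20 = -0.4 − T gives T = -20.4 dBFS).
Check: -20.4 + (-0.4 − (-20.4))/20 = -20.4 + 1 = -19.4 dBFS. ✓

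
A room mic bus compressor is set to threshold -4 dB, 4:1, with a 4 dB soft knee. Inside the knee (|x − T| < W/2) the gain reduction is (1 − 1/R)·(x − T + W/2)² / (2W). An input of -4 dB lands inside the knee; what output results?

-4.375 dB

x − T + W/2 = -4 − (-4) + 2 = 2.
GR = (1 − 1/4) × 2² / 8 = 0.75 × 4 / 8 = 0.375 dB.
Output = -4 − 0.375 = -4.375 dB.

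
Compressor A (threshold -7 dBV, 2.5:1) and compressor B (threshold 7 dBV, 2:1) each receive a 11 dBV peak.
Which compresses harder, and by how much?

A, by 8.8 dB

A: GR = 18 − 18/2.5 = 10.8 dB.
B: GR = 4 − 4/2 = 2 dB.
A applies 8.8 dB more gain reduction.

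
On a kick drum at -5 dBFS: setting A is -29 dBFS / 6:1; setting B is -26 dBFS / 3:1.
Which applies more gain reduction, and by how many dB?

A, by 6 dB

A: overshoot 24 dB → output overshoot 4 dB → GR 20 dB.
B: overshoot 21 dB → output overshoot 7 dB → GR 14 dB.
A applies 6 dB more gain reduction.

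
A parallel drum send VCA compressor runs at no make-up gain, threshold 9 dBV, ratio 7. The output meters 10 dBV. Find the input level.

That's 1 dB above the 9 dBV threshold.
Input overshoot = R × output overshoot = 7 dB → input = 9 + 7 = 16 dBV.

16 dBV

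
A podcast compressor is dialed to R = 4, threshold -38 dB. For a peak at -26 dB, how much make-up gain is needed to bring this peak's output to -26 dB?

9 dB

The peak compresses to -38 + 12/4 = -35 dB.
To reach -26 dB requires -26 − (-35) = 9 dB of make-up.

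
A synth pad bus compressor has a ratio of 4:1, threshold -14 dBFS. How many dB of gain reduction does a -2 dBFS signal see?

Overshoot = -2 − (-14) = 12 dB.
At 4:1, output sits 12/4 = 3 dB above threshold.
GR = overshoot in − overshoot out = 12 − 3 = 9 dB.

9 dB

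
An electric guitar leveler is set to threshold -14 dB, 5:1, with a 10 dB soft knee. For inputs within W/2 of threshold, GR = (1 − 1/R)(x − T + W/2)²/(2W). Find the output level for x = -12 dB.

-13.96 dB

x − T + W/2 = -12 − (-14) + 5 = 7.
GR = (1 − 1/5) × 7² / 20 = 0.8 × 49 / 20 = 1.96 dB.
Output = -12 − 1.96 = -13.96 dB.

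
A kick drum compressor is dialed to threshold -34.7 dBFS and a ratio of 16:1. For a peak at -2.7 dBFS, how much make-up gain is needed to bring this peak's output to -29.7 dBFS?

3 dB

The peak compresses to -34.7 + 32/16 = -32.7 dBFS.
To reach -29.7 dBFS requires -29.7 − (-32.7) = 3 dB of make-up.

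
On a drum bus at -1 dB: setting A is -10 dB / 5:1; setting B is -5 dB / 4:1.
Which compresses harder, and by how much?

A: overshoot 9 dB → output overshoot 1.8 dB → GR 7.2 dB.
B: overshoot 4 dB → output overshoot 1 dB → GR 3 dB.
A applies 4.2 dB more gain reduction.

A, by 4.2 dB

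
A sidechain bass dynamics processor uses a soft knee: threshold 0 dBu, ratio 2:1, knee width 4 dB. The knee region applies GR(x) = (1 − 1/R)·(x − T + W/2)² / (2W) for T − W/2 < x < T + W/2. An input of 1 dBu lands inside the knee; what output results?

0.4375 dBu

x − T + W/2 = 1 − 0 + 2 = 3.
GR = (1 − 1/2) × 3² / 8 = 0.5 × 9 / 8 = 0.5625 dB.
Output = 1 − 0.5625 = 0.4375 dBu.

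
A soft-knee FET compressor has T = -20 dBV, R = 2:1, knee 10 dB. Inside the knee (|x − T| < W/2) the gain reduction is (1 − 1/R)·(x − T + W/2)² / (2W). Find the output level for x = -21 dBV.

-21.4 dBV

x − T + W/2 = -21 − (-20) + 5 = 4.
GR = (1 − 1/2) × 4² / 20 = 0.5 × 16 / 20 = 0.4 dB.
Output = -21 − 0.4 = -21.4 dBV.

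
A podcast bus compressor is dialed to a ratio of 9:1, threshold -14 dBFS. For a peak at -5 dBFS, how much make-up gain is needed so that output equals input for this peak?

8 dB

Without make-up, output = threshold + overshoot/9 = -14 + 1 = -13 dBFS.
Gap to target: 8 dB.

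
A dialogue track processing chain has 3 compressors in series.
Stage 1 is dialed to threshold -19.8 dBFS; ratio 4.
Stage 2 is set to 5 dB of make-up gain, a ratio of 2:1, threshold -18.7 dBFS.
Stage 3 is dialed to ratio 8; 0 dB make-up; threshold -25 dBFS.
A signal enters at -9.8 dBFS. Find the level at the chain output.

Stage 1: -9.8 dBFS is 10 dB over -19.8 dBFS; at 4:1 that becomes 2.5 dB over, giving -17.3 dBFS.
Stage 2: 1.4 dB above -18.7 dBFS, reduced 2:1 to 0.7 dB above → -18 dBFS; +5 dB make-up → -13 dBFS.
Stage 3: overshoot 12 dB → 12/8 = 1.5 dB → -23.5 dBFS.

-23.5 dBFS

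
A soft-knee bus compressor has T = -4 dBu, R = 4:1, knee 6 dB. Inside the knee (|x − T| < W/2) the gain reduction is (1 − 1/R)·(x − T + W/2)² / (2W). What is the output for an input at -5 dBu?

x − T + W/2 = -5 − (-4) + 3 = 2.
GR = (1 − 1/4) × 2² / 12 = 0.75 × 4 / 12 = 0.25 dB.
Output = -5 − 0.25 = -5.25 dBu.

-5.25 dBu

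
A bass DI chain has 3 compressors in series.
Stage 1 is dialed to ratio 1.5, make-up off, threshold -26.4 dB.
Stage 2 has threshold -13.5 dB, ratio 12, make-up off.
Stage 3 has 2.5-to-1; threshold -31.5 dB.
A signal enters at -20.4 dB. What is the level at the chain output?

Stage 1: 6 dB above -26.4 dB, reduced 1.5:1 to 4 dB above → -22.4 dB.
Stage 2: below threshold (-22.4 ≤ -13.5); passes unchanged; output -22.4 dB.
Stage 3: overshoot 9.1 dB → 9.1/2.5 = 3.64 dB → -27.86 dB.

-27.86 dB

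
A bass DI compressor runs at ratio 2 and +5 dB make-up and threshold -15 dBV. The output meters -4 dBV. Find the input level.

-3 dBV

Remove make-up: -4 − 5 = -9 dBV.
The compressed level sits -9 − (-15) = 6 dB over threshold.
Input overshoot = R × output overshoot = 12 dB → input = -15 + 12 = -3 dBV.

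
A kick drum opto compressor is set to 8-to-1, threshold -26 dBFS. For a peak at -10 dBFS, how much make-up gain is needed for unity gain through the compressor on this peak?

14 dB

The peak compresses to -26 + 16/8 = -24 dBFS.
To reach -10 dBFS requires -10 − (-24) = 14 dB of make-up.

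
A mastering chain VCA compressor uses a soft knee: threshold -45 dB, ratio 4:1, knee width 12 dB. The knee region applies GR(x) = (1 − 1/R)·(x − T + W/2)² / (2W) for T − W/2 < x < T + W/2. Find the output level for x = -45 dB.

-46.125 dB

x − T + W/2 = -45 − (-45) + 6 = 6.
GR = (1 − 1/4) × 6² / 24 = 0.75 × 36 / 24 = 1.125 dB.
Output = -45 − 1.125 = -46.125 dB.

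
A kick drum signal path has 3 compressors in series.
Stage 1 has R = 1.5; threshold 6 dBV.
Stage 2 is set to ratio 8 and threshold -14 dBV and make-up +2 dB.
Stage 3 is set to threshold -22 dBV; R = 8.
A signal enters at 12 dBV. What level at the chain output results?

-20.375 dBV

Stage 1: overshoot 6 dB → 6/1.5 = 4 dB → 10 dBV.
Stage 2: 24 dB above -14 dBV, reduced 8:1 to 3 dB above → -11 dBV; +2 dB make-up → -9 dBV.
Stage 3: overshoot 13 dB → 13/8 = 1.625 dB → -20.375 dBV.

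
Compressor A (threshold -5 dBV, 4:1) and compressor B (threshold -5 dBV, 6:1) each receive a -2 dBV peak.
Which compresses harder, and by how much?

A: 3 dB over, compressed to 0.75 dB over, so 2.25 dB of GR.
B: 3 dB over, compressed to 0.5 dB over, so 2.5 dB of GR.
B applies 0.25 dB more gain reduction.

B, by 0.25 dB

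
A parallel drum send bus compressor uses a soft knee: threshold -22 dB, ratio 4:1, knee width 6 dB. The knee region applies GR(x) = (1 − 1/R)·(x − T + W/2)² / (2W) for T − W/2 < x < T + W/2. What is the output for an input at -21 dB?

-22 dB

x − T + W/2 = -21 − (-22) + 3 = 4.
GR = (1 − 1/4) × 4² / 12 = 0.75 × 16 / 12 = 1 dB.
Output = -21 − 1 = -22 dB.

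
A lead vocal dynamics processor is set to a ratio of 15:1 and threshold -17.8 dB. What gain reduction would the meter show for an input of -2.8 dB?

The signal is 15 dB above threshold.
A 15:1 ratio leaves 1 dB of that excess.
GR = overshoot in − overshoot out = 15 − 1 = 14 dB.

14 dB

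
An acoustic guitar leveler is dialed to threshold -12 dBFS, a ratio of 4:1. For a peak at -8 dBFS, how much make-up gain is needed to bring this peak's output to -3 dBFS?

The peak compresses to -12 + 4/4 = -11 dBFS.
To reach -3 dBFS requires -3 − (-11) = 8 dB of make-up.

8 dB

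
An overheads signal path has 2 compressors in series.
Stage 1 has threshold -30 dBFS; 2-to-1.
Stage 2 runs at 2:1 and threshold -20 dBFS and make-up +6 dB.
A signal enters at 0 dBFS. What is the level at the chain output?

Stage 1: 30 dB above -30 dBFS, reduced 2:1 to 15 dB above → -15 dBFS.
Stage 2: 5 dB above -20 dBFS, reduced 2:1 to 2.5 dB above → -17.5 dBFS; +6 dB make-up → -11.5 dBFS.

-11.5 dBFS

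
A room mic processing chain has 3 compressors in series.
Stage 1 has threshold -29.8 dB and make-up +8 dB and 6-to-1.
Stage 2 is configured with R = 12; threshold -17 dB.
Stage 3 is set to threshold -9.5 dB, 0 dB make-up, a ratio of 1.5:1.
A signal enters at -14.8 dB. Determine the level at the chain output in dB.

-19.3 dB

Stage 1: 15 dB above -29.8 dB, reduced 6:1 to 2.5 dB above → -27.3 dB; +8 dB make-up → -19.3 dB.
Stage 2: -19.3 dB ≤ -17 dB, so stage 2 doesn't engage; output -19.3 dB.
Stage 3: -19.3 dB ≤ -9.5 dB, so stage 3 doesn't engage; output -19.3 dB.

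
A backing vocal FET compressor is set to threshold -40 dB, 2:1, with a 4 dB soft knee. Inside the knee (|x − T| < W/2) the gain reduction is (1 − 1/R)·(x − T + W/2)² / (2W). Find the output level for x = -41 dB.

-41.0625 dB

x − T + W/2 = -41 − (-40) + 2 = 1.
GR = (1 − 1/2) × 1² / 8 = 0.5 × 1 / 8 = 0.0625 dB.
Output = -41 − 0.0625 = -41.0625 dB.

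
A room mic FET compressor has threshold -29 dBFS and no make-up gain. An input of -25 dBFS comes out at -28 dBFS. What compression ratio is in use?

4:1

Input overshoot = -25 − (-29) = 4 dB; output overshoot = -28 − (-29) = 1 dB.
Ratio = 4 / 1 = 4.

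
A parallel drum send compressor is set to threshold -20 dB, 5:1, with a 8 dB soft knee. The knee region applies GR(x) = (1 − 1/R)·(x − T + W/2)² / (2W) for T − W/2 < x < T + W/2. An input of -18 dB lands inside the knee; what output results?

-19.8 dB

x − T + W/2 = -18 − (-20) + 4 = 6.
GR = (1 − 1/5) × 6² / 16 = 0.8 × 36 / 16 = 1.8 dB.
Output = -18 − 1.8 = -19.8 dB.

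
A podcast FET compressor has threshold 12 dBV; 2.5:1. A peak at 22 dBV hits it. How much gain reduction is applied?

The signal is 10 dB above threshold.
At 2.5:1, output sits 10/2.5 = 4 dB above threshold.
GR = overshoot in − overshoot out = 10 − 4 = 6 dB.

6 dB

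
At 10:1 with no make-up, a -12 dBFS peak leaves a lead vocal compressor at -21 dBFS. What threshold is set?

-22 dBFS

Gain reduction = -12 − (-21) = 9 dB; output overshoot = GR / (R − 1) = 9 / 9 = 1 dB.
Threshold = output − output overshoot = -21 − 1 = -22 dBFS.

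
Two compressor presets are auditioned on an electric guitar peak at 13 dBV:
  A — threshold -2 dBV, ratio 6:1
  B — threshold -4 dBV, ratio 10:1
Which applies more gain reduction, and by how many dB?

B, by 2.8 dB

A: GR = 15 − 15/6 = 12.5 dB.
B: GR = 17 − 17/10 = 15.3 dB.
B applies 2.8 dB more gain reduction.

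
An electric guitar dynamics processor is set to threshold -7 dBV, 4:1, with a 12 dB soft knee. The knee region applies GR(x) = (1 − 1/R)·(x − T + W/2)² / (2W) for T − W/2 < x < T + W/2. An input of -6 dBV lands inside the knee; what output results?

x − T + W/2 = -6 − (-7) + 6 = 7.
GR = (1 − 1/4) × 7² / 24 = 0.75 × 49 / 24 = 1.53125 dB.
Output = -6 − 1.53125 = -7.53125 dBV.

-7.53125 dBV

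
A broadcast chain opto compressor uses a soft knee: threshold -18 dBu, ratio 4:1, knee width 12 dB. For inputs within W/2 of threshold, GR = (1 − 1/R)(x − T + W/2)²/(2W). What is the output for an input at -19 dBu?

-19.78125 dBu

x − T + W/2 = -19 − (-18) + 6 = 5.
GR = (1 − 1/4) × 5² / 24 = 0.75 × 25 / 24 = 0.78125 dB.
Output = -19 − 0.78125 = -19.78125 dBu.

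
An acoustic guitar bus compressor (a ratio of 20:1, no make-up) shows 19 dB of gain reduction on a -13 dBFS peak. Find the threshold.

-33 dBFS

Let T be the threshold. Output overshoot = (input overshoot)/R, so -32 − T = (-13 − T)/20.
20·(-32 − T) = -13 − T → 19·T = -640 − (-13) = -627.
T = -627/19 = -33 dBFS.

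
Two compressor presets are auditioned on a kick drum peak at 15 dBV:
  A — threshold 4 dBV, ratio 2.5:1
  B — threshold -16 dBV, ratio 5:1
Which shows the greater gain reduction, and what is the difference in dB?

A: overshoot 11 dB → output overshoot 4.4 dB → GR 6.6 dB.
B: overshoot 31 dB → output overshoot 6.2 dB → GR 24.8 dB.
B reduces 18.2 dB more.

B, by 18.2 dB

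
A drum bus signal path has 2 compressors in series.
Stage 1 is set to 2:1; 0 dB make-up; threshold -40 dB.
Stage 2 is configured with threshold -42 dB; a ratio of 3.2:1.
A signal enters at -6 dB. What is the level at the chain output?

Stage 1: -6 dB is 34 dB over -40 dB; at 2:1 that becomes 17 dB over, giving -23 dB.
Stage 2: overshoot 19 dB → 19/3.2 = 5.9375 dB → -36.0625 dB.

-36.0625 dB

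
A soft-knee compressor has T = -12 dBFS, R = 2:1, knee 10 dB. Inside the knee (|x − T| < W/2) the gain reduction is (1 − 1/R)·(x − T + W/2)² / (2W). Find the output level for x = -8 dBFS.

x − T + W/2 = -8 − (-12) + 5 = 9.
GR = (1 − 1/2) × 9² / 20 = 0.5 × 81 / 20 = 2.025 dB.
Output = -8 − 2.025 = -10.025 dBFS.

-10.025 dBFS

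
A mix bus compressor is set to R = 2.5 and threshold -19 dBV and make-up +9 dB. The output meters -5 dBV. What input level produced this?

Stripping the +9 dB make-up gives -14 dBV at the gain stage.
That's 5 dB above the -19 dBV threshold.
Before 2.5:1 compression the overshoot was 5 × 2.5 = 12.5 dB, so input = -19 + 12.5 = -6.5 dBV.

-6.5 dBV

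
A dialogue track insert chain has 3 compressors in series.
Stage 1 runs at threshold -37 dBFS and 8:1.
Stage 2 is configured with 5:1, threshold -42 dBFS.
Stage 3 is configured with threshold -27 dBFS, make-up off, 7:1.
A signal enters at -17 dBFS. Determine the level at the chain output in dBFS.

-40.5 dBFS

Stage 1: -17 dBFS is 20 dB over -37 dBFS; at 8:1 that becomes 2.5 dB over, giving -34.5 dBFS.
Stage 2: 7.5 dB above -42 dBFS, reduced 5:1 to 1.5 dB above → -40.5 dBFS.
Stage 3: -40.5 dBFS ≤ -27 dBFS, so stage 3 doesn't engage; output -40.5 dBFS.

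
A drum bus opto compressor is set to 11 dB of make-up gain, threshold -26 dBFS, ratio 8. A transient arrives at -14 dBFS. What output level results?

-14 dBFS sits 12 dB over threshold.
8:1 compression reduces that to 12/8 = 1.5 dB over.
So the level is -26 + 1.5 = -24.5 dBFS; make-up adds 11 dB, giving -13.5 dBFS.

-13.5 dBFS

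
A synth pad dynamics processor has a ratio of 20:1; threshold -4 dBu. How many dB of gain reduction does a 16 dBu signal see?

19 dB

16 dBu exceeds the threshold by 20 dB.
At 20:1, output sits 20/20 = 1 dB above threshold.
Gain reduction = 20 − 1 = 19 dB.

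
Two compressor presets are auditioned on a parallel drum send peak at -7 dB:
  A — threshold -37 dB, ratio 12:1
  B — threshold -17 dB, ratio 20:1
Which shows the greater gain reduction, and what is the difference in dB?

A, by 18 dB

A: 30 dB over, compressed to 2.5 dB over, so 27.5 dB of GR.
B: 10 dB over, compressed to 0.5 dB over, so 9.5 dB of GR.
Difference: 18 dB in favour of A.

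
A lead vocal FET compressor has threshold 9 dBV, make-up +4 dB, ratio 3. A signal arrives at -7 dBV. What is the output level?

-7 dBV is 16 dB below the 9 dBV threshold, so no gain reduction is applied.
Make-up gain adds 4 dB: -7 + 4 = -3 dBV.

-3 dBV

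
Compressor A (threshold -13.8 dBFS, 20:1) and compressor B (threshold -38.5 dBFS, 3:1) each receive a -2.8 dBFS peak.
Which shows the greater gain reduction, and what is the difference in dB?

A: 11 dB over, compressed to 0.55 dB over, so 10.45 dB of GR.
B: 35.7 dB over, compressed to 11.9 dB over, so 23.8 dB of GR.
Difference: 13.35 dB in favour of B.

B, by 13.35 dB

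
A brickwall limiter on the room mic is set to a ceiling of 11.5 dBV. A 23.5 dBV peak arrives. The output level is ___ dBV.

11.5 dBV

The limiter clamps the peak to its 11.5 dBV ceiling.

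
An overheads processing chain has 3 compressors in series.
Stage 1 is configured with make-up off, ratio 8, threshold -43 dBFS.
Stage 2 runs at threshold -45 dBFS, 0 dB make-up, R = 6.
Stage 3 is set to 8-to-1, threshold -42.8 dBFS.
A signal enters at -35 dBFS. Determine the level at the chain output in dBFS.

-44.5 dBFS

Stage 1: overshoot 8 dB → 8/8 = 1 dB → -42 dBFS.
Stage 2: overshoot 3 dB → 3/6 = 0.5 dB → -44.5 dBFS.
Stage 3: -44.5 dBFS is at or below the -42.8 dBFS threshold — no compression; output -44.5 dBFS.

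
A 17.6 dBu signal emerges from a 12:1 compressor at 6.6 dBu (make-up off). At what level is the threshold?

5.6 dBu

Let T be the threshold. Output overshoot = (input overshoot)/R, so 6.6 − T = (17.6 − T)/12.
12·(6.6 − T) = 17.6 − T → 11·T = 79.2 − 17.6 = 61.6.
T = 61.6/11 = 5.6 dBu.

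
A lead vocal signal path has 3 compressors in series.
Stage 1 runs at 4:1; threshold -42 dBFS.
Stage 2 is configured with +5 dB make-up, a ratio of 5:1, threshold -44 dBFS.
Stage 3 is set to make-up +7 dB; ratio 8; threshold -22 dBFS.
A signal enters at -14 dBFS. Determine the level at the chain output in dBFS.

-30.2 dBFS

Stage 1: -14 dBFS is 28 dB over -42 dBFS; at 4:1 that becomes 7 dB over, giving -35 dBFS.
Stage 2: 9 dB above -44 dBFS, reduced 5:1 to 1.8 dB above → -42.2 dBFS; +5 dB make-up → -37.2 dBFS.
Stage 3: -37.2 dBFS is at or below the -22 dBFS threshold — no compression; make-up brings it to -30.2 dBFS.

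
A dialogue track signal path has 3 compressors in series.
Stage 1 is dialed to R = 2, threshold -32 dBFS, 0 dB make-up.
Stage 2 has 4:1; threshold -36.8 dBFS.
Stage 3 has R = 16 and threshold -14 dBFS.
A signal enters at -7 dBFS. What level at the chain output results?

Stage 1: 25 dB above -32 dBFS, reduced 2:1 to 12.5 dB above → -19.5 dBFS.
Stage 2: 17.3 dB above -36.8 dBFS, reduced 4:1 to 4.325 dB above → -32.475 dBFS.
Stage 3: -32.475 dBFS ≤ -14 dBFS, so stage 3 doesn't engage; output -32.475 dBFS.

-32.475 dBFS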